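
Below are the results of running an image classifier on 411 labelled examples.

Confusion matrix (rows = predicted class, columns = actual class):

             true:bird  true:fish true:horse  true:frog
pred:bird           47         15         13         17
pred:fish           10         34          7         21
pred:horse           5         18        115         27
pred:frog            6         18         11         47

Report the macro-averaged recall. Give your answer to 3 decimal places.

0.575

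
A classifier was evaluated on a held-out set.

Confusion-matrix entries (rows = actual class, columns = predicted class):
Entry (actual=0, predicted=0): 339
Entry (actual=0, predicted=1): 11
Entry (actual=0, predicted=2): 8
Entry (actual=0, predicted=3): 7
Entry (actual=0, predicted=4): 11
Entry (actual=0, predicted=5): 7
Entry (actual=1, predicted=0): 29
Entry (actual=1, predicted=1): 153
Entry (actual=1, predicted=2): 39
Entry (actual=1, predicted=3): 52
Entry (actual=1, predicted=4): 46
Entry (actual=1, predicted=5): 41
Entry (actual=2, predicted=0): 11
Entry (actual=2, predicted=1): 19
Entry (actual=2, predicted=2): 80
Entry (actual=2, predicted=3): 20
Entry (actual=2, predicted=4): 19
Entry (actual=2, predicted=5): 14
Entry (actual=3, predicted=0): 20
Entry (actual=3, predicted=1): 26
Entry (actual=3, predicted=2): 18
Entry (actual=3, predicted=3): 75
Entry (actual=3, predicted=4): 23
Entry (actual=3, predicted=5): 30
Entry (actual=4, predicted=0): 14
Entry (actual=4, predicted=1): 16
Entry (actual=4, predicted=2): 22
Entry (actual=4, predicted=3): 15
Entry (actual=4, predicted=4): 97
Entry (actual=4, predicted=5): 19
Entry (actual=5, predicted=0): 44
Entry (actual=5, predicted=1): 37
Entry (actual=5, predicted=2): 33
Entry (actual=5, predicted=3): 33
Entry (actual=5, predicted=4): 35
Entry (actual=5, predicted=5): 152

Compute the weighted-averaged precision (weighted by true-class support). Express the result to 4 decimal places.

Per-class precision (TP/(TP+FP)):
  0: TP=339, FP=29+11+20+14+44=118 → 339/457 = 0.74179
  1: TP=153, FP=11+19+26+16+37=109 → 153/262 = 0.58397
  2: TP=80, FP=8+39+18+22+33=120 → 80/200 = 0.40000
  3: TP=75, FP=7+52+20+15+33=127 → 75/202 = 0.37129
  4: TP=97, FP=11+46+19+23+35=134 → 97/231 = 0.41991
  5: TP=152, FP=7+41+14+30+19=111 → 152/263 = 0.57795
Weighted-precision = Σ (supportᵢ/N)·precisionᵢ with N=1615: (383/1615)·0.74179 + (360/1615)·0.58397 + (163/1615)·0.40000 + (192/1615)·0.37129 + (183/1615)·0.41991 + (334/1615)·0.57795 = 0.5577

0.5577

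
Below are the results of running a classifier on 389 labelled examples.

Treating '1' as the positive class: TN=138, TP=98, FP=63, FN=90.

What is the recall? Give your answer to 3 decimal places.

0.521

Recall = TP/(TP+FN) = 98/(98+90) = 98/188 = 0.521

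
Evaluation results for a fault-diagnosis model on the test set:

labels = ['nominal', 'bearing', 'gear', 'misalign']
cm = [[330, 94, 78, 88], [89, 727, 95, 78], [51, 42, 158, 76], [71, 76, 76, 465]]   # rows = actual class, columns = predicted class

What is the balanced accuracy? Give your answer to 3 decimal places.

Balanced accuracy = mean of per-class recall.
  nominal: recall = 330/590 = 0.5593
  bearing: recall = 727/989 = 0.7351
  gear: recall = 158/327 = 0.4832
  misalign: recall = 465/688 = 0.6759
Mean = (0.5593 + 0.7351 + 0.4832 + 0.6759) / 4 = 0.613

0.613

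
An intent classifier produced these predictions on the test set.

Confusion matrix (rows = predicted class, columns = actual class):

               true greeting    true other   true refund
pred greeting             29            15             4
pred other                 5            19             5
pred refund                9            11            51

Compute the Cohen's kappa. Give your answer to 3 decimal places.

0.492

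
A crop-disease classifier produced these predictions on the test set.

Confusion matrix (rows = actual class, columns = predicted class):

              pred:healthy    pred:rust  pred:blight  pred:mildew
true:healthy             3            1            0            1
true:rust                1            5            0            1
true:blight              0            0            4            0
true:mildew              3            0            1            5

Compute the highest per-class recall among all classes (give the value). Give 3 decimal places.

1.000

Per-class recall (TP/(TP+FN)):
  healthy: TP=3, FN=1+0+1=2 → 3/5 = 0.6000
  rust: TP=5, FN=1+0+1=2 → 5/7 = 0.7143
  blight: TP=4, FN=0+0+0=0 → 4/4 = 1.0000
  mildew: TP=5, FN=3+0+1=4 → 5/9 = 0.5556
Highest is class 'blight' with recall = 1.000.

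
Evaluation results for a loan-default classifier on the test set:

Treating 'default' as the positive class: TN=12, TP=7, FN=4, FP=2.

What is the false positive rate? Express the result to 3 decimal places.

FPR = FP/(FP+TN) = 2/(2+12) = 0.143

0.143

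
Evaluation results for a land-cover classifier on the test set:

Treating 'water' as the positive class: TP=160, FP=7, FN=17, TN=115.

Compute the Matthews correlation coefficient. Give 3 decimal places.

MCC = (TP·TN − FP·FN) / √((TP+FP)(TP+FN)(TN+FP)(TN+FN))
Numerator = 160·115 − 7·17 = 18281
Denominator = √(167·177·122·132) = √476018136 = 21817.8399
MCC = 18281 / 21817.8399 = 0.838

0.838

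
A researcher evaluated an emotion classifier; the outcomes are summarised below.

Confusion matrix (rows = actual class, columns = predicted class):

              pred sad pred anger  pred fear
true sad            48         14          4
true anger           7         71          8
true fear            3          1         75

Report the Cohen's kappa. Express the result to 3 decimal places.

0.758

Observed agreement pₒ = trace/N = 194/231 = 0.8398
Expected agreement pₑ = Σ (rowᵢ·colᵢ)/N² = (66·58 + 86·86 + 79·87)/231² = 0.3391
κ = (pₒ − pₑ)/(1 − pₑ) = (0.8398 − 0.3391)/(1 − 0.3391) = 0.758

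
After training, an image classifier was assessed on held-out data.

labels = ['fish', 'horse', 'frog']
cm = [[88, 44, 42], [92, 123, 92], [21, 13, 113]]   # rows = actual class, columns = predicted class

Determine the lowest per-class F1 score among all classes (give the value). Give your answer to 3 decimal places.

0.469

Per-class F1 score (2·TP/(2·TP+FP+FN)):
  fish: TP=88, FP=92+21=113, FN=44+42=86 → 176/375 = 0.4693
  horse: TP=123, FP=44+13=57, FN=92+92=184 → 246/487 = 0.5051
  frog: TP=113, FP=42+92=134, FN=21+13=34 → 226/394 = 0.5736
Lowest is class 'fish' with F1 score = 0.469.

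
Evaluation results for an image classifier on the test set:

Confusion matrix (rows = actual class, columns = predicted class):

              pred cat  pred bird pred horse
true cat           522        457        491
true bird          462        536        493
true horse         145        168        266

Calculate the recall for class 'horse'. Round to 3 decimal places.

0.459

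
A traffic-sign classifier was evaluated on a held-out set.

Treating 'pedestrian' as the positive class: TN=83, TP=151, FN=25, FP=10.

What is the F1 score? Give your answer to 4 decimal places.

0.8961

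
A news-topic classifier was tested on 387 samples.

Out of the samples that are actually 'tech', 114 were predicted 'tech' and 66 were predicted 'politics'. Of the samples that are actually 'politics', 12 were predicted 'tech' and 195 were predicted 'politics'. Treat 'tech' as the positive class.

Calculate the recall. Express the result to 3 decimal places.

0.633

Recall = TP/(TP+FN) = 114/(114+66) = 114/180 = 0.633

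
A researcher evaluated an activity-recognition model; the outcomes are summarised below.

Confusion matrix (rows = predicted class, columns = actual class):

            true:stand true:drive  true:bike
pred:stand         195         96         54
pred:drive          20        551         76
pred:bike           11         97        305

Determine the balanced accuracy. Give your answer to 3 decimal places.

0.768

Balanced accuracy = mean of per-class recall.
  stand: recall = 195/226 = 0.8628
  drive: recall = 551/744 = 0.7406
  bike: recall = 305/435 = 0.7011
Mean = (0.8628 + 0.7406 + 0.7011) / 3 = 0.768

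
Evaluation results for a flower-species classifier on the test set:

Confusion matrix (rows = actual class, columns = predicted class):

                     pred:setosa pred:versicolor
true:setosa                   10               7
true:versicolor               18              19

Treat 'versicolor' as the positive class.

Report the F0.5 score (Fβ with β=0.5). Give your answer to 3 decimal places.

0.674

Fβ = (1+β²)·TP / ((1+β²)·TP + β²·FN + FP), with β²=1/4
= 1.25·19 / (1.25·19 + 0.25·18 + 7) = 0.674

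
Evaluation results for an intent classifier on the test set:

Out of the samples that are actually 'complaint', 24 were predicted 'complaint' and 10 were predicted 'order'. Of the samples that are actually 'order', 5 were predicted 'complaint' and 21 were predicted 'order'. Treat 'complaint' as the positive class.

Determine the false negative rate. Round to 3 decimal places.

0.294

FNR = FN/(FN+TP) = 10/(10+24) = 0.294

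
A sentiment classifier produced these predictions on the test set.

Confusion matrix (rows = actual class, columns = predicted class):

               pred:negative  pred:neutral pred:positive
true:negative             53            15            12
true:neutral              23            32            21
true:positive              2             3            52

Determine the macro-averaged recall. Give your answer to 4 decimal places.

0.6653

Per-class recall (TP/(TP+FN)):
  negative: TP=53, FN=15+12=27 → 53/80 = 0.66250
  neutral: TP=32, FN=23+21=44 → 32/76 = 0.42105
  positive: TP=52, FN=2+3=5 → 52/57 = 0.91228
Macro-recall = mean = (0.66250 + 0.42105 + 0.91228) / 3 = 0.6653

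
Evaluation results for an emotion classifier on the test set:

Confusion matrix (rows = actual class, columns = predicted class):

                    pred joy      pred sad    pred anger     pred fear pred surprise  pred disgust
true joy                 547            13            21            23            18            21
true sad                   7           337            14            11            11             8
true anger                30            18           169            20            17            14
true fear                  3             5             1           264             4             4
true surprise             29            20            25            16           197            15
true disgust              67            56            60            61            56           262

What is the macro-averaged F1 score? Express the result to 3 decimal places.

0.710

Per-class F1 score (2·TP/(2·TP+FP+FN)):
  joy: TP=547, FP=7+30+3+29+67=136, FN=13+21+23+18+21=96 → 1094/1326 = 0.8250
  sad: TP=337, FP=13+18+5+20+56=112, FN=7+14+11+11+8=51 → 674/837 = 0.8053
  anger: TP=169, FP=21+14+1+25+60=121, FN=30+18+20+17+14=99 → 338/558 = 0.6057
  fear: TP=264, FP=23+11+20+16+61=131, FN=3+5+1+4+4=17 → 528/676 = 0.7811
  surprise: TP=197, FP=18+11+17+4+56=106, FN=29+20+25+16+15=105 → 394/605 = 0.6512
  disgust: TP=262, FP=21+8+14+4+15=62, FN=67+56+60+61+56=300 → 524/886 = 0.5914
Macro-F1 score = mean = (0.8250 + 0.8053 + 0.6057 + 0.7811 + 0.6512 + 0.5914) / 6 = 0.710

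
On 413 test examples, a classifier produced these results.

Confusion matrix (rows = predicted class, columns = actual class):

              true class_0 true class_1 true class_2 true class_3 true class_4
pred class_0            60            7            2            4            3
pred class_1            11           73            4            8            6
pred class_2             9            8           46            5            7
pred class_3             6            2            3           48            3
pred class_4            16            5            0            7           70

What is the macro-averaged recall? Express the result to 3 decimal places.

0.729

Per-class recall (TP/(TP+FN)):
  class_0: TP=60, FN=11+9+6+16=42 → 60/102 = 0.5882
  class_1: TP=73, FN=7+8+2+5=22 → 73/95 = 0.7684
  class_2: TP=46, FN=2+4+3+0=9 → 46/55 = 0.8364
  class_3: TP=48, FN=4+8+5+7=24 → 48/72 = 0.6667
  class_4: TP=70, FN=3+6+7+3=19 → 70/89 = 0.7865
Macro-recall = mean = (0.5882 + 0.7684 + 0.8364 + 0.6667 + 0.7865) / 5 = 0.729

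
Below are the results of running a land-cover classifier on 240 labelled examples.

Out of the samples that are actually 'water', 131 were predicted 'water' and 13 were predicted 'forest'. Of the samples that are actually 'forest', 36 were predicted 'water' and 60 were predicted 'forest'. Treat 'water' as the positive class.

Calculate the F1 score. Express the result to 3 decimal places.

Precision = TP/(TP+FP) = 131/167 = 0.7844
Recall = TP/(TP+FN) = 131/144 = 0.9097
F1 = 2·TP/(2·TP+FP+FN) = 262/311 = 0.842

0.842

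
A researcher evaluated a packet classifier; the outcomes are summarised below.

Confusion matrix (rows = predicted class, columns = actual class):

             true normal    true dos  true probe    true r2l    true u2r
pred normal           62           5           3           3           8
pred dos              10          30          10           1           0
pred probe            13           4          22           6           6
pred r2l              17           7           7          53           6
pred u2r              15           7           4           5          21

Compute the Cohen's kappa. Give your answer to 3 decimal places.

0.463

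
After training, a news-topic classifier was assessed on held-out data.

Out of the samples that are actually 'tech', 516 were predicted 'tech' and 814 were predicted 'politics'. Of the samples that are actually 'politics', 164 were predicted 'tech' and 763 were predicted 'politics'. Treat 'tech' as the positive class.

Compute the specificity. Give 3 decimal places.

Specificity = TN/(TN+FP) = 763/(763+164) = 0.823

0.823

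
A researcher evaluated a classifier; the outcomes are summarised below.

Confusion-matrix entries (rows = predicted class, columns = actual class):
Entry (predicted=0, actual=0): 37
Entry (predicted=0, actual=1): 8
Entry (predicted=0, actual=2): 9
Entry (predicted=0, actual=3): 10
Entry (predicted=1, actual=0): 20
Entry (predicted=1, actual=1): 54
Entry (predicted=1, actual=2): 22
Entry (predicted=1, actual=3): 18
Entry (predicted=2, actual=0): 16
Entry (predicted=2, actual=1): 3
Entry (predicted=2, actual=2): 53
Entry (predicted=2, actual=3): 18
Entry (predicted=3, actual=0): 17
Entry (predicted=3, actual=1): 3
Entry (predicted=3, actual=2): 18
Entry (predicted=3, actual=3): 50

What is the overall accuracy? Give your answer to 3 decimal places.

Accuracy = trace / total = (37+54+53+50=194) / 356 = 194/356 = 0.545

0.545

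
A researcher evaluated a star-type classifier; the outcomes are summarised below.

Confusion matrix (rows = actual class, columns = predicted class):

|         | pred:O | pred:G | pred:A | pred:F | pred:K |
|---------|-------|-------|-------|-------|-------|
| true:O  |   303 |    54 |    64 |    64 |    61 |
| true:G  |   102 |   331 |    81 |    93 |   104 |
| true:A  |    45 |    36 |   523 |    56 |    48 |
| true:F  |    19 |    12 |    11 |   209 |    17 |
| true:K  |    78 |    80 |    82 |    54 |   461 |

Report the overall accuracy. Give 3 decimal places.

0.611

Accuracy = trace / total = (303+331+523+209+461=1827) / 2988 = 1827/2988 = 0.611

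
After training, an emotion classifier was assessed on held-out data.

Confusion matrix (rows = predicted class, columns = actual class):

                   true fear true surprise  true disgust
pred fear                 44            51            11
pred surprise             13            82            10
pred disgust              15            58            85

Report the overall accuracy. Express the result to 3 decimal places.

0.572

Accuracy = trace / total = (44+82+85=211) / 369 = 211/369 = 0.572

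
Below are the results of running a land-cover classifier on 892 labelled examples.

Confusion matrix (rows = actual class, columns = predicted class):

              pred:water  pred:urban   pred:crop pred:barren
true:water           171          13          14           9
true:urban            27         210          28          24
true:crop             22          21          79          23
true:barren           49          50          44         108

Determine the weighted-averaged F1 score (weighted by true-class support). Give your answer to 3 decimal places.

0.629

Per-class F1 score (2·TP/(2·TP+FP+FN)):
  water: TP=171, FP=27+22+49=98, FN=13+14+9=36 → 342/476 = 0.7185
  urban: TP=210, FP=13+21+50=84, FN=27+28+24=79 → 420/583 = 0.7204
  crop: TP=79, FP=14+28+44=86, FN=22+21+23=66 → 158/310 = 0.5097
  barren: TP=108, FP=9+24+23=56, FN=49+50+44=143 → 216/415 = 0.5205
Weighted-F1 score = Σ (supportᵢ/N)·F1 scoreᵢ with N=892: (207/892)·0.7185 + (289/892)·0.7204 + (145/892)·0.5097 + (251/892)·0.5205 = 0.629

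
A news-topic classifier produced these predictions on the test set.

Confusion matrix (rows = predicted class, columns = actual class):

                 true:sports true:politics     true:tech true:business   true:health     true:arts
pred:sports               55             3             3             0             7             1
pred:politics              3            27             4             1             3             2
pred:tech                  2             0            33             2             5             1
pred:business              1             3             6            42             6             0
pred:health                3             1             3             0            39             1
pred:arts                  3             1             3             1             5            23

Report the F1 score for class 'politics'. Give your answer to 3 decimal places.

F1 score = 2·TP/(2·TP+FP+FN).
politics: TP=27, FP=3+4+1+3+2=13, FN=3+0+3+1+1=8 → 54/75 = 0.7200

0.720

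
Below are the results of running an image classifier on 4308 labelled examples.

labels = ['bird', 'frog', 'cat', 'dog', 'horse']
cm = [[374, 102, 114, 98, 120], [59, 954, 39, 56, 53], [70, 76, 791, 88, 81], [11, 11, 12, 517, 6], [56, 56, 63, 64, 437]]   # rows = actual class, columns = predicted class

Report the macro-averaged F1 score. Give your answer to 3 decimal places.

Per-class F1 score (2·TP/(2·TP+FP+FN)):
  bird: TP=374, FP=59+70+11+56=196, FN=102+114+98+120=434 → 748/1378 = 0.5428
  frog: TP=954, FP=102+76+11+56=245, FN=59+39+56+53=207 → 1908/2360 = 0.8085
  cat: TP=791, FP=114+39+12+63=228, FN=70+76+88+81=315 → 1582/2125 = 0.7445
  dog: TP=517, FP=98+56+88+64=306, FN=11+11+12+6=40 → 1034/1380 = 0.7493
  horse: TP=437, FP=120+53+81+6=260, FN=56+56+63+64=239 → 874/1373 = 0.6366
Macro-F1 score = mean = (0.5428 + 0.8085 + 0.7445 + 0.7493 + 0.6366) / 5 = 0.696

0.696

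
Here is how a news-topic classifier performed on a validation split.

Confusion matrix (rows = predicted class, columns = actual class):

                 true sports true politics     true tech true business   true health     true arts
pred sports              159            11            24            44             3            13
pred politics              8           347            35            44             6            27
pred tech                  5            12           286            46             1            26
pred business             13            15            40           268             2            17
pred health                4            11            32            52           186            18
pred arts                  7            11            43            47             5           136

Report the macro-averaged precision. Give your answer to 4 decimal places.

Per-class precision (TP/(TP+FP)):
  sports: TP=159, FP=11+24+44+3+13=95 → 159/254 = 0.62598
  politics: TP=347, FP=8+35+44+6+27=120 → 347/467 = 0.74304
  tech: TP=286, FP=5+12+46+1+26=90 → 286/376 = 0.76064
  business: TP=268, FP=13+15+40+2+17=87 → 268/355 = 0.75493
  health: TP=186, FP=4+11+32+52+18=117 → 186/303 = 0.61386
  arts: TP=136, FP=7+11+43+47+5=113 → 136/249 = 0.54618
Macro-precision = mean = (0.62598 + 0.74304 + 0.76064 + 0.75493 + 0.61386 + 0.54618) / 6 = 0.6741

0.6741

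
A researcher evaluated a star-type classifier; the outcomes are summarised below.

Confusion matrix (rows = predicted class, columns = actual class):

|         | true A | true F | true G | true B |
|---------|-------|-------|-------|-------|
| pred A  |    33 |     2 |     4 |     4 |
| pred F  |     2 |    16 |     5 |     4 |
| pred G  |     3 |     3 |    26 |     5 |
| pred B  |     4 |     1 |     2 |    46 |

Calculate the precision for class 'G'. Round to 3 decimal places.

Take TP from the diagonal, FP from the rest of the 'G' prediction marginal, FN from the rest of the 'G' actual marginal.
precision = TP/(TP+FP).
G: TP=26, FP=3+3+5=11 → 26/37 = 0.7027

0.703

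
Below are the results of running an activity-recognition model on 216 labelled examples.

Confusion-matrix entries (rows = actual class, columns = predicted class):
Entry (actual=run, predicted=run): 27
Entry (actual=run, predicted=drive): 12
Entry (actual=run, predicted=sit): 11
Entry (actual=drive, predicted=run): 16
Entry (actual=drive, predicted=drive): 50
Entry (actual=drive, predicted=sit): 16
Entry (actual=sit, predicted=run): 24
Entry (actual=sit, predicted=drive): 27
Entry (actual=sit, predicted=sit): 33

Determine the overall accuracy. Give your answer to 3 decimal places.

Accuracy = trace / total = (27+50+33=110) / 216 = 110/216 = 0.509

0.509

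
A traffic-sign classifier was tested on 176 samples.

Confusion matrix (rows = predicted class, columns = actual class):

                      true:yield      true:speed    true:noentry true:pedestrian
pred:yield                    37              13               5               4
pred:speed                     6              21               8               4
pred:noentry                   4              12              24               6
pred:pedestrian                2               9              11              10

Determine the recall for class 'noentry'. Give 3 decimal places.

recall = TP/(TP+FN).
noentry: TP=24, FN=5+8+11=24 → 24/48 = 0.5000

0.500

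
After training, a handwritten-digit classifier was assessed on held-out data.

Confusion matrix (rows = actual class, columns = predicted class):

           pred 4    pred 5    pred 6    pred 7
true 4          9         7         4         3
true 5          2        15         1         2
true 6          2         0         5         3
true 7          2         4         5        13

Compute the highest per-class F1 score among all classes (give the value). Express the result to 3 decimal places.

0.652

Per-class F1 score (2·TP/(2·TP+FP+FN)):
  4: TP=9, FP=2+2+2=6, FN=7+4+3=14 → 18/38 = 0.4737
  5: TP=15, FP=7+0+4=11, FN=2+1+2=5 → 30/46 = 0.6522
  6: TP=5, FP=4+1+5=10, FN=2+0+3=5 → 10/25 = 0.4000
  7: TP=13, FP=3+2+3=8, FN=2+4+5=11 → 26/45 = 0.5778
Highest is class '5' with F1 score = 0.652.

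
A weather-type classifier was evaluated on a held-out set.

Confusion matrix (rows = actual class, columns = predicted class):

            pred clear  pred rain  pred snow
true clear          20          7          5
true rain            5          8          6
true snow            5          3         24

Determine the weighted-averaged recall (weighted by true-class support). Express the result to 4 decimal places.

0.6265

Per-class recall (TP/(TP+FN)):
  clear: TP=20, FN=7+5=12 → 20/32 = 0.62500
  rain: TP=8, FN=5+6=11 → 8/19 = 0.42105
  snow: TP=24, FN=5+3=8 → 24/32 = 0.75000
Weighted-recall = Σ (supportᵢ/N)·recallᵢ with N=83: (32/83)·0.62500 + (19/83)·0.42105 + (32/83)·0.75000 = 0.6265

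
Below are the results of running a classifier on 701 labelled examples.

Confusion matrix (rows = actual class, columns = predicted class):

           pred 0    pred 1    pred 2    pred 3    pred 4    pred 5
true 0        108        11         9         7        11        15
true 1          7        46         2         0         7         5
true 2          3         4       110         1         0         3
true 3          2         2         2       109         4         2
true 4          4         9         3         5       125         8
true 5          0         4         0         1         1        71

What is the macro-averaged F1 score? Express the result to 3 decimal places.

0.800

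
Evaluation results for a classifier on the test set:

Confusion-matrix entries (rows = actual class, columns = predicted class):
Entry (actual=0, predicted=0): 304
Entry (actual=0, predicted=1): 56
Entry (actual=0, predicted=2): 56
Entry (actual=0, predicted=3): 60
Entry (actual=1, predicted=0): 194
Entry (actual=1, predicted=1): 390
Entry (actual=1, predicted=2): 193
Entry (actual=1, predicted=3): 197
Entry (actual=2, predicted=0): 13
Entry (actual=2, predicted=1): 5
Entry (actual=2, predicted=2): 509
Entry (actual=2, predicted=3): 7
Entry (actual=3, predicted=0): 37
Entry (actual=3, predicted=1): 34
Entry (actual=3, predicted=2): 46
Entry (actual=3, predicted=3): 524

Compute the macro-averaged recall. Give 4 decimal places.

0.7024

Per-class recall (TP/(TP+FN)):
  0: TP=304, FN=56+56+60=172 → 304/476 = 0.63866
  1: TP=390, FN=194+193+197=584 → 390/974 = 0.40041
  2: TP=509, FN=13+5+7=25 → 509/534 = 0.95318
  3: TP=524, FN=37+34+46=117 → 524/641 = 0.81747
Macro-recall = mean = (0.63866 + 0.40041 + 0.95318 + 0.81747) / 4 = 0.7024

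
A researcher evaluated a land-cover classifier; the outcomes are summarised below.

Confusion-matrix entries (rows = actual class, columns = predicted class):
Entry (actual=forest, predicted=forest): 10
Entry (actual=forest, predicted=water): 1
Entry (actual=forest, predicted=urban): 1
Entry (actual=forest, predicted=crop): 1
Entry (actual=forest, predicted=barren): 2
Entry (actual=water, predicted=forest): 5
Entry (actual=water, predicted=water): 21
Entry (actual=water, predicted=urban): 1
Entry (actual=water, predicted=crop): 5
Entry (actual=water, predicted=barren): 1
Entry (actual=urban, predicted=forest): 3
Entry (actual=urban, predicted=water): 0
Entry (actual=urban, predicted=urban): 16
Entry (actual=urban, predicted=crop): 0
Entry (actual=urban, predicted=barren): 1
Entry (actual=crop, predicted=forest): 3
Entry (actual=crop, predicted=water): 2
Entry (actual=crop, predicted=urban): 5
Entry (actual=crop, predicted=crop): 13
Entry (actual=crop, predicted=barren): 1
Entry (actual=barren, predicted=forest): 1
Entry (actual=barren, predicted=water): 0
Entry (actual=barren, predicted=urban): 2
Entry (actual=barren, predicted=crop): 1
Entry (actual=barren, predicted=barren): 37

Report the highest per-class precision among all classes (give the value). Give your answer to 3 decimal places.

0.881

Per-class precision (TP/(TP+FP)):
  forest: TP=10, FP=5+3+3+1=12 → 10/22 = 0.4545
  water: TP=21, FP=1+0+2+0=3 → 21/24 = 0.8750
  urban: TP=16, FP=1+1+5+2=9 → 16/25 = 0.6400
  crop: TP=13, FP=1+5+0+1=7 → 13/20 = 0.6500
  barren: TP=37, FP=2+1+1+1=5 → 37/42 = 0.8810
Highest is class 'barren' with precision = 0.881.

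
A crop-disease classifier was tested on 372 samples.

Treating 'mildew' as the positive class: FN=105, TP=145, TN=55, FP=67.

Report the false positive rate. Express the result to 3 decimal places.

FPR = FP/(FP+TN) = 67/(67+55) = 0.549

0.549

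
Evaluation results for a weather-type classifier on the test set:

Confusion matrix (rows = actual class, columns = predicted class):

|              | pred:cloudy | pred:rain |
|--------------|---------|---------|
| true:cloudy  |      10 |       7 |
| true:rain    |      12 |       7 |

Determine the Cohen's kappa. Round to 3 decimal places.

-0.043

Observed agreement pₒ = trace/N = 17/36 = 0.4722
Expected agreement pₑ = Σ (rowᵢ·colᵢ)/N² = (17·22 + 19·14)/36² = 0.4938
κ = (pₒ − pₑ)/(1 − pₑ) = (0.4722 − 0.4938)/(1 − 0.4938) = -0.043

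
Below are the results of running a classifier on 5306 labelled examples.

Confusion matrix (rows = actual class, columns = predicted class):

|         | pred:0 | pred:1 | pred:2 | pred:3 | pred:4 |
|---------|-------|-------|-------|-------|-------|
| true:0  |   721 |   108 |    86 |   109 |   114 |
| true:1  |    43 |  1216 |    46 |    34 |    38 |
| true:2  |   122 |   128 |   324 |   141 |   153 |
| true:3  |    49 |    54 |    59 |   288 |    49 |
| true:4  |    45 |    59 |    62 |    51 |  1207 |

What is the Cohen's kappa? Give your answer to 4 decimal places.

Observed agreement pₒ = trace/N = 3756/5306 = 0.70788
Expected agreement pₑ = Σ (rowᵢ·colᵢ)/N² = (1138·980 + 1377·1565 + 868·577 + 499·623 + 1424·1561)/5306² = 0.22394
κ = (pₒ − pₑ)/(1 − pₑ) = (0.70788 − 0.22394)/(1 − 0.22394) = 0.6236

0.6236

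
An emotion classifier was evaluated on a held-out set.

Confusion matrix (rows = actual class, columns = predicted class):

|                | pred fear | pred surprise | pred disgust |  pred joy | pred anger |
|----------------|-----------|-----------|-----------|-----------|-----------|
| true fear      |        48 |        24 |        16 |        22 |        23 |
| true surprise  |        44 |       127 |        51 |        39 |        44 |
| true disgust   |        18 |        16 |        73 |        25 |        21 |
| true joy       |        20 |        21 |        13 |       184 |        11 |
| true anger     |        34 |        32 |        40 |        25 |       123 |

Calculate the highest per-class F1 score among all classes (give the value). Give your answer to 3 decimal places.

Per-class F1 score (2·TP/(2·TP+FP+FN)):
  fear: TP=48, FP=44+18+20+34=116, FN=24+16+22+23=85 → 96/297 = 0.3232
  surprise: TP=127, FP=24+16+21+32=93, FN=44+51+39+44=178 → 254/525 = 0.4838
  disgust: TP=73, FP=16+51+13+40=120, FN=18+16+25+21=80 → 146/346 = 0.4220
  joy: TP=184, FP=22+39+25+25=111, FN=20+21+13+11=65 → 368/544 = 0.6765
  anger: TP=123, FP=23+44+21+11=99, FN=34+32+40+25=131 → 246/476 = 0.5168
Highest is class 'joy' with F1 score = 0.676.

0.676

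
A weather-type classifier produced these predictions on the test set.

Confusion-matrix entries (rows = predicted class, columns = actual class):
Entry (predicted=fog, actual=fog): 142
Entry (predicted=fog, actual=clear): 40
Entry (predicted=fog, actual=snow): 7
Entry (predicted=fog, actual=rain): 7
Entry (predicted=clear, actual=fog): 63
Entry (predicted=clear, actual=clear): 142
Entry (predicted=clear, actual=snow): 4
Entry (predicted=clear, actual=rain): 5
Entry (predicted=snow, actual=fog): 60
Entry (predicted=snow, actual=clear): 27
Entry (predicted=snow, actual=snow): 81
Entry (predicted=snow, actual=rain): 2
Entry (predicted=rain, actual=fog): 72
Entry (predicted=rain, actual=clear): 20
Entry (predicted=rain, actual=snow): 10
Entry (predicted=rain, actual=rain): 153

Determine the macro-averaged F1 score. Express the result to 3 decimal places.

0.624

Per-class F1 score (2·TP/(2·TP+FP+FN)):
  fog: TP=142, FP=40+7+7=54, FN=63+60+72=195 → 284/533 = 0.5328
  clear: TP=142, FP=63+4+5=72, FN=40+27+20=87 → 284/443 = 0.6411
  snow: TP=81, FP=60+27+2=89, FN=7+4+10=21 → 162/272 = 0.5956
  rain: TP=153, FP=72+20+10=102, FN=7+5+2=14 → 306/422 = 0.7251
Macro-F1 score = mean = (0.5328 + 0.6411 + 0.5956 + 0.7251) / 4 = 0.624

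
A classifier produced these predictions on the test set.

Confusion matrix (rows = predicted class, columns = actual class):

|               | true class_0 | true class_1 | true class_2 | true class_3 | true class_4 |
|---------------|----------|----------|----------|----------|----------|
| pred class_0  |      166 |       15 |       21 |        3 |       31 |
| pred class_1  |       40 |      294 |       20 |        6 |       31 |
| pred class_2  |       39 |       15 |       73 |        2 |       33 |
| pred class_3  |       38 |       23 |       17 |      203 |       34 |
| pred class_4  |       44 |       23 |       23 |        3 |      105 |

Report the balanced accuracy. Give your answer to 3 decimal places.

0.632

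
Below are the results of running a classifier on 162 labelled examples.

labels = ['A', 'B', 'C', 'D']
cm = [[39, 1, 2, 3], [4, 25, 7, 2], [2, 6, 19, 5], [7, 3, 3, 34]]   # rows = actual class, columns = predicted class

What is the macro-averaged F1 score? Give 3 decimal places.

0.710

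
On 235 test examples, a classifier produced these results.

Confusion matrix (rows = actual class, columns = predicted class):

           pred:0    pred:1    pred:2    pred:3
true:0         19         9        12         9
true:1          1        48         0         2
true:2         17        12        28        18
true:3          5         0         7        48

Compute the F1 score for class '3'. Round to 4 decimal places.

0.7007

One-vs-rest for '3': TP = diagonal; FP = other classes predicted '3'; FN = '3' predicted as other.
F1 score = 2·TP/(2·TP+FP+FN).
3: TP=48, FP=9+2+18=29, FN=5+0+7=12 → 96/137 = 0.70073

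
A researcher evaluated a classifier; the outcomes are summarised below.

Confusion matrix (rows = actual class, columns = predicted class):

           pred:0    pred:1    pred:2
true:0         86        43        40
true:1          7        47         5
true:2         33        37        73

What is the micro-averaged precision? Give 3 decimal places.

0.555

Micro-averaging pools counts across classes: ΣTP=206, ΣFP=165, ΣFN=165.
Micro-precision = TP/(TP+FP) on pooled counts = 0.555 (equals overall accuracy in single-label multiclass).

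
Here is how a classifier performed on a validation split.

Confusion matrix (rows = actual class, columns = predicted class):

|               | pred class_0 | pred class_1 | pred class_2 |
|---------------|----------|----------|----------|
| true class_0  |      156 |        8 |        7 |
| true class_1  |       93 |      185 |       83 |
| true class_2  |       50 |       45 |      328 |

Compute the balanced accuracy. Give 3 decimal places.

Balanced accuracy = mean of per-class recall.
  class_0: recall = 156/171 = 0.9123
  class_1: recall = 185/361 = 0.5125
  class_2: recall = 328/423 = 0.7754
Mean = (0.9123 + 0.5125 + 0.7754) / 3 = 0.733

0.733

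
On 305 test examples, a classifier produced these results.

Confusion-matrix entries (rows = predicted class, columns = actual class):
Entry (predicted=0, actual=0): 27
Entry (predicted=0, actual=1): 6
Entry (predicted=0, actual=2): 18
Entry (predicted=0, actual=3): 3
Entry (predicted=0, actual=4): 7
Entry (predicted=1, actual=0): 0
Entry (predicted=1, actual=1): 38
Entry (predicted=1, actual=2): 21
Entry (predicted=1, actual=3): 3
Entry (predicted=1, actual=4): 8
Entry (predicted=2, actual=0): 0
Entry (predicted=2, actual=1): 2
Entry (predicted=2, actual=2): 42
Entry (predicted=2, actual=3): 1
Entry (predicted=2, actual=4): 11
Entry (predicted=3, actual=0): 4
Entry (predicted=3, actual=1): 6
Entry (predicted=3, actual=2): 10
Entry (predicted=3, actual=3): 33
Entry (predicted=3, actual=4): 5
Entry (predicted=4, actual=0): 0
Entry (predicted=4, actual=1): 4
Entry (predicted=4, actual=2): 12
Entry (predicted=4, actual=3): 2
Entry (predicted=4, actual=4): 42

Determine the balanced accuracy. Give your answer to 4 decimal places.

Balanced accuracy = mean of per-class recall.
  0: recall = 27/31 = 0.87097
  1: recall = 38/56 = 0.67857
  2: recall = 42/103 = 0.40777
  3: recall = 33/42 = 0.78571
  4: recall = 42/73 = 0.57534
Mean = (0.87097 + 0.67857 + 0.40777 + 0.78571 + 0.57534) / 5 = 0.6637

0.6637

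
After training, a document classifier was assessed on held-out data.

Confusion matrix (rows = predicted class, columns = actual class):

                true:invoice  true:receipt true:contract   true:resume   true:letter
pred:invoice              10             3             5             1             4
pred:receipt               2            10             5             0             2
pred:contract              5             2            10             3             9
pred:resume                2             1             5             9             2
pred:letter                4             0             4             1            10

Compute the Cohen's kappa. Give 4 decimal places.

0.3063

Observed agreement pₒ = trace/N = 49/109 = 0.44954
Expected agreement pₑ = Σ (rowᵢ·colᵢ)/N² = (23·23 + 16·19 + 29·29 + 14·19 + 27·19)/109² = 0.20646
κ = (pₒ − pₑ)/(1 − pₑ) = (0.44954 − 0.20646)/(1 − 0.20646) = 0.3063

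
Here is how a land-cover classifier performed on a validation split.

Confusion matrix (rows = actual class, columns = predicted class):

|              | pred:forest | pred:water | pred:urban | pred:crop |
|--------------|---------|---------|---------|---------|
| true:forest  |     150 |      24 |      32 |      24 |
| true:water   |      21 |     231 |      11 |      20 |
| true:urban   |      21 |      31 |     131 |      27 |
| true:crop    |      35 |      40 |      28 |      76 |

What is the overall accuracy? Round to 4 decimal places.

Accuracy = trace / total = (150+231+131+76=588) / 902 = 588/902 = 0.6519

0.6519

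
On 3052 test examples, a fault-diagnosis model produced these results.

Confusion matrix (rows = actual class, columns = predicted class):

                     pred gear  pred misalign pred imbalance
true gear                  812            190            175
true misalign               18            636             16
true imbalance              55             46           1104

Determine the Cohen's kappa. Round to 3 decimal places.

Observed agreement pₒ = trace/N = 2552/3052 = 0.8362
Expected agreement pₑ = Σ (rowᵢ·colᵢ)/N² = (1177·885 + 670·872 + 1205·1295)/3052² = 0.3421
κ = (pₒ − pₑ)/(1 − pₑ) = (0.8362 − 0.3421)/(1 − 0.3421) = 0.751

0.751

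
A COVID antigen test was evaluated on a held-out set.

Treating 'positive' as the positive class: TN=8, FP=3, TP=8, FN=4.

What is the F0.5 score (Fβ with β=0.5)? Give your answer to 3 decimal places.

Fβ = (1+β²)·TP / ((1+β²)·TP + β²·FN + FP), with β²=1/4
= 1.25·8 / (1.25·8 + 0.25·4 + 3) = 0.714

0.714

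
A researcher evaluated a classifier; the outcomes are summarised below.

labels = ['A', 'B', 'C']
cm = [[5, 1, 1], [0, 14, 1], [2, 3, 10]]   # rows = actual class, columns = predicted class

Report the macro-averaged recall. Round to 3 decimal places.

Per-class recall (TP/(TP+FN)):
  A: TP=5, FN=1+1=2 → 5/7 = 0.7143
  B: TP=14, FN=0+1=1 → 14/15 = 0.9333
  C: TP=10, FN=2+3=5 → 10/15 = 0.6667
Macro-recall = mean = (0.7143 + 0.9333 + 0.6667) / 3 = 0.771

0.771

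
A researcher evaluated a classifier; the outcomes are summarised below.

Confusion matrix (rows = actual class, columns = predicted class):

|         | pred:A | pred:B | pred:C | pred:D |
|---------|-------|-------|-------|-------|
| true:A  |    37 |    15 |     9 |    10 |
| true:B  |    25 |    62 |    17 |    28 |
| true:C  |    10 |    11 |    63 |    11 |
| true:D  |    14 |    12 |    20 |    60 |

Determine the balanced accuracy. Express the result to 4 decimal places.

0.5550

Balanced accuracy = mean of per-class recall.
  A: recall = 37/71 = 0.52113
  B: recall = 62/132 = 0.46970
  C: recall = 63/95 = 0.66316
  D: recall = 60/106 = 0.56604
Mean = (0.52113 + 0.46970 + 0.66316 + 0.56604) / 4 = 0.5550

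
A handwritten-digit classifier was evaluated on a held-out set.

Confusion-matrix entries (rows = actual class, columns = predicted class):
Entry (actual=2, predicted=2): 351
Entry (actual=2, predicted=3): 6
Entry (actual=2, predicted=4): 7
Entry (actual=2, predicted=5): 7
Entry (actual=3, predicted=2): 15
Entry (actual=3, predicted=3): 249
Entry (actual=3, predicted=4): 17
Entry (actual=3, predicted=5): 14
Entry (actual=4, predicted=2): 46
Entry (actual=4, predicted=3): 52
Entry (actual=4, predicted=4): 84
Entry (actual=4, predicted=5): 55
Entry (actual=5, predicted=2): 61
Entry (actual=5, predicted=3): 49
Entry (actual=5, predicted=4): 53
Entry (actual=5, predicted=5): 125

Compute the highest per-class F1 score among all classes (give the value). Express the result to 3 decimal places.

Per-class F1 score (2·TP/(2·TP+FP+FN)):
  2: TP=351, FP=15+46+61=122, FN=6+7+7=20 → 702/844 = 0.8318
  3: TP=249, FP=6+52+49=107, FN=15+17+14=46 → 498/651 = 0.7650
  4: TP=84, FP=7+17+53=77, FN=46+52+55=153 → 168/398 = 0.4221
  5: TP=125, FP=7+14+55=76, FN=61+49+53=163 → 250/489 = 0.5112
Highest is class '2' with F1 score = 0.832.

0.832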